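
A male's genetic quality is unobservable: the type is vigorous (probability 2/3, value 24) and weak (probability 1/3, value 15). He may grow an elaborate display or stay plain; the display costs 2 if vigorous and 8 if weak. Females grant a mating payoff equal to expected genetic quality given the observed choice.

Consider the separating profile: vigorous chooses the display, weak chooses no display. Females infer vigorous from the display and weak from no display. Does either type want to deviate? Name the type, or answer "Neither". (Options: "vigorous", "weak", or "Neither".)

The display pays 24; no display pays 15.
vigorous: assigned the display, nets 24 − 2 = 22; deviating to no display nets 15.
weak: assigned no display, nets 15; deviating to the display nets 24 − 8 = 16.
The weak type gains 1 by deviating.

weak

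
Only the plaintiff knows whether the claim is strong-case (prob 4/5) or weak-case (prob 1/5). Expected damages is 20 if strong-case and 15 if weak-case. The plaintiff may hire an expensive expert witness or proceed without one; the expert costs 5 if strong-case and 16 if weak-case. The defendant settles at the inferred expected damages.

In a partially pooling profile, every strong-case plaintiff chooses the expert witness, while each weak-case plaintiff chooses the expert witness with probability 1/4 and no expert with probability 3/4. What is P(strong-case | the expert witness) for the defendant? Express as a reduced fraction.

16/17

P(the expert witness) = (4/5)·1 + (1/5)·(1/4) = 17/20.
By Bayes' rule, P(strong-case | the expert witness) = (4/5) / (17/20) = 16/17.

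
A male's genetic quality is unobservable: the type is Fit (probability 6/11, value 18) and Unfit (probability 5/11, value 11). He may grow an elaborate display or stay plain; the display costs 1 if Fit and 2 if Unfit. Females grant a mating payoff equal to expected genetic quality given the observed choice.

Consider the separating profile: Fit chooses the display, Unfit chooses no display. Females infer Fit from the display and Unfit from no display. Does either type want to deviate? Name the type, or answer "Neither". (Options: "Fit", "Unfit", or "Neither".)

Unfit

The display pays 18; no display pays 11.
Fit: assigned the display, nets 18 − 1 = 17; deviating to no display nets 11.
Unfit: assigned no display, nets 11; deviating to the display nets 18 − 2 = 16.
The Unfit type gains 5 by deviating.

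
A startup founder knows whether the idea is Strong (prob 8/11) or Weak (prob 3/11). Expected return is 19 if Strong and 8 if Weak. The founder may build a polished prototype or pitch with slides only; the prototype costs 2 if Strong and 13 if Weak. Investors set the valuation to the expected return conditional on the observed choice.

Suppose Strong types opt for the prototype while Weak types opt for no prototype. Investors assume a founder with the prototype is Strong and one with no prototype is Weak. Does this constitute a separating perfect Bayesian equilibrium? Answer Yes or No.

Under these beliefs, the prototype earns valuation 19 and no prototype earns valuation 8.
Strong: the prototype nets 19 − 2 = 17; no prototype nets 8. Strong prefers the prototype.
Weak: the prototype nets 19 − 13 = 6; no prototype nets 8. Weak prefers no prototype.
Neither type deviates, so the separating profile is an equilibrium.

Yes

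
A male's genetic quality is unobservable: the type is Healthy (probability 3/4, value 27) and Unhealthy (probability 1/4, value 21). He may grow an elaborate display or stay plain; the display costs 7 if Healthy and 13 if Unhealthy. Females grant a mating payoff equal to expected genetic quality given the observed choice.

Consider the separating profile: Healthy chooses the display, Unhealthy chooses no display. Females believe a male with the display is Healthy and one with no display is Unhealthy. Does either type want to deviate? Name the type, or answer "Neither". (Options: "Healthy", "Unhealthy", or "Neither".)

The display pays 27; no display pays 21.
Healthy: assigned the display, nets 27 − 7 = 20; deviating to no display nets 21.
Unhealthy: assigned no display, nets 21; deviating to the display nets 27 − 13 = 14.
The Healthy type gains 1 by deviating.

Healthy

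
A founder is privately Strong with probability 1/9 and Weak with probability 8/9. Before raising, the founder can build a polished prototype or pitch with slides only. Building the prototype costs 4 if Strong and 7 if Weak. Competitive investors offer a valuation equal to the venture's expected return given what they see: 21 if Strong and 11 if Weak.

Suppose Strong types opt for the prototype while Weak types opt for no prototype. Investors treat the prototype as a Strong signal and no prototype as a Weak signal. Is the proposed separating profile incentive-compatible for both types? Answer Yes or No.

Under these beliefs, the prototype earns valuation 21 and no prototype earns valuation 11.
Strong: the prototype nets 21 − 4 = 17; no prototype nets 11. Strong prefers the prototype.
Weak: the prototype nets 21 − 7 = 14; no prototype nets 11. Weak would deviate to the prototype.
Weak has a profitable deviation, so the profile is not an equilibrium.

No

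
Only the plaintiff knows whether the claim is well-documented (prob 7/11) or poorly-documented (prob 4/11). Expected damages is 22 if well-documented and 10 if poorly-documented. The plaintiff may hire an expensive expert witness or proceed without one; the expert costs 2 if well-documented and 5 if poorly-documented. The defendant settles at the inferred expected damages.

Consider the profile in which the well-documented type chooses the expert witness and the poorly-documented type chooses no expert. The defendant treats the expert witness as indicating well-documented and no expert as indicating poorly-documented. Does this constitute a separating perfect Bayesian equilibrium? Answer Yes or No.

No

Under these beliefs, the expert witness earns settlement 22 and no expert earns settlement 10.
well-documented: the expert witness nets 22 − 2 = 20; no expert nets 10. well-documented prefers the expert witness.
poorly-documented: the expert witness nets 22 − 5 = 17; no expert nets 10. poorly-documented would deviate to the expert witness.
poorly-documented has a profitable deviation, so the profile is not an equilibrium.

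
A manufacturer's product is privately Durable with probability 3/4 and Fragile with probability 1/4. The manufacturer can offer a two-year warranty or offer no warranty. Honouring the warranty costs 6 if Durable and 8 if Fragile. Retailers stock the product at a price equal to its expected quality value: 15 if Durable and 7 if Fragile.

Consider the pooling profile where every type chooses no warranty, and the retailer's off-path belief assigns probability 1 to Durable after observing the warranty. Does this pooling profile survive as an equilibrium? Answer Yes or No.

On path, the retailer holds the prior and pays 3/4·15 + 1/4·7 = 13. Off path (the warranty), believing Durable, it pays 15.
Durable: no warranty nets 13; the warranty nets 15 − 6 = 9. Durable stays.
Fragile: no warranty nets 13; the warranty nets 15 − 8 = 7. Fragile stays.
No type deviates, so pooling is sustained.

Yes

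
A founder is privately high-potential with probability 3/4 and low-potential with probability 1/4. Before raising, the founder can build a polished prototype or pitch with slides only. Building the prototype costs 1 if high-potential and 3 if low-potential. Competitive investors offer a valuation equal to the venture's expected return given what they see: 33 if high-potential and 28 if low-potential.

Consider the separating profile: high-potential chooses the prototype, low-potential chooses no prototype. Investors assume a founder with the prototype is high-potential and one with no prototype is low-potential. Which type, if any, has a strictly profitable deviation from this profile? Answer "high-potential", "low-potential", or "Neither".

low-potential

The prototype pays 33; no prototype pays 28.
high-potential: assigned the prototype, nets 33 − 1 = 32; deviating to no prototype nets 28.
low-potential: assigned no prototype, nets 28; deviating to the prototype nets 33 − 3 = 30.
The low-potential type gains 2 by deviating.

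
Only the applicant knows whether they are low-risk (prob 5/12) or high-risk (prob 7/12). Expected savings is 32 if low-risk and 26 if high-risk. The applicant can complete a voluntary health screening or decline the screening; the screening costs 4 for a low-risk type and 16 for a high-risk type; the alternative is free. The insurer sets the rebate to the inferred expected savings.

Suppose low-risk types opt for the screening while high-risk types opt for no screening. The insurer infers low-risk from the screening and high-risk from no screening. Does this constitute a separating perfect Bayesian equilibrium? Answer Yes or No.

Under these beliefs, the screening earns rebate 32 and no screening earns rebate 26.
low-risk: the screening nets 32 − 4 = 28; no screening nets 26. low-risk prefers the screening.
high-risk: the screening nets 32 − 16 = 16; no screening nets 26. high-risk prefers no screening.
Neither type deviates, so the separating profile is an equilibrium.

Yes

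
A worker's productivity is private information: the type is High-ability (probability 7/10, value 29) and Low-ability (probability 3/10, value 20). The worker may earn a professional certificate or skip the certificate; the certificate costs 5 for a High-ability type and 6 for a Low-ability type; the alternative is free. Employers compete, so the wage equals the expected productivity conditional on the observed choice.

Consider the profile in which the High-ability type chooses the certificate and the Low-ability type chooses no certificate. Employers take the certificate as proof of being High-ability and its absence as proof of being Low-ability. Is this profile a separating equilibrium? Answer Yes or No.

Under these beliefs, the certificate earns wage 29 and no certificate earns wage 20.
High-ability: the certificate nets 29 − 5 = 24; no certificate nets 20. High-ability prefers the certificate.
Low-ability: the certificate nets 29 − 6 = 23; no certificate nets 20. Low-ability would deviate to the certificate.
Low-ability has a profitable deviation, so the profile is not an equilibrium.

No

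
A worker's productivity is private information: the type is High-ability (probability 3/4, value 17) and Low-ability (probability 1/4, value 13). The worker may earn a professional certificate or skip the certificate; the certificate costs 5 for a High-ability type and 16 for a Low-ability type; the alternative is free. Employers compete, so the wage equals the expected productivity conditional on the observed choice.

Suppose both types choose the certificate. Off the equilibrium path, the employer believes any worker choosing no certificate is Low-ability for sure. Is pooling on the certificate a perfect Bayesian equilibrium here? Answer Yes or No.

No

On path, the employer holds the prior and pays 3/4·17 + 1/4·13 = 16. Off path (no certificate), believing Low-ability, it pays 13.
High-ability: the certificate nets 16 − 5 = 11; no certificate nets 13. High-ability would deviate.
Low-ability: the certificate nets 16 − 16 = 0; no certificate nets 13. Low-ability would deviate.
A type deviates, so pooling fails.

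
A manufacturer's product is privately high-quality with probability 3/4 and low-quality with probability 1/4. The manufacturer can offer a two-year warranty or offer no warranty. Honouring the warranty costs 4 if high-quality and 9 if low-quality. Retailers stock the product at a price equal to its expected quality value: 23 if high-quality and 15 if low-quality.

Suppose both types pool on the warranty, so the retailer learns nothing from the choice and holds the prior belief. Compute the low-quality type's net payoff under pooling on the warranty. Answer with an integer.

12

Pooled price = 3/4·23 + 1/4·15 = 21.
low-quality pays cost 9 for the warranty, so net payoff = 21 − 9 = 12.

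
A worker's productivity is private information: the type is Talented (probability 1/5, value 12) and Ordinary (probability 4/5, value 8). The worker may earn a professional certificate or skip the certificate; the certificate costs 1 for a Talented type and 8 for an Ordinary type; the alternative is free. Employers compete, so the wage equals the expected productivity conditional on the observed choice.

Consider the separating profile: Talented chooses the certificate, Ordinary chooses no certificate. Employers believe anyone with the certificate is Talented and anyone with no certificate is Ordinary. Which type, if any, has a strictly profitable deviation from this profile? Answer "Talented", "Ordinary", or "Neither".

The certificate pays 12; no certificate pays 8.
Talented: assigned the certificate, nets 12 − 1 = 11; deviating to no certificate nets 8.
Ordinary: assigned no certificate, nets 8; deviating to the certificate nets 12 − 8 = 4.
Both types strictly prefer their assigned action; no profitable deviation.

Neither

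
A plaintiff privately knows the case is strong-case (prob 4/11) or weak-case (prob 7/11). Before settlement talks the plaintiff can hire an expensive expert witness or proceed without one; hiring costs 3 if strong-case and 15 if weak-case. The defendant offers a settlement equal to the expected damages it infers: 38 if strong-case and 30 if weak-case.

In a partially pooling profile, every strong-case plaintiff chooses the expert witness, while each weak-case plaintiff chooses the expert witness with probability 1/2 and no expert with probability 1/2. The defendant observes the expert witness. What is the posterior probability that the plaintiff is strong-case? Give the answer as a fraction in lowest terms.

8/15

P(the expert witness) = (4/11)·1 + (7/11)·(1/2) = 15/22.
By Bayes' rule, P(strong-case | the expert witness) = (4/11) / (15/22) = 8/15.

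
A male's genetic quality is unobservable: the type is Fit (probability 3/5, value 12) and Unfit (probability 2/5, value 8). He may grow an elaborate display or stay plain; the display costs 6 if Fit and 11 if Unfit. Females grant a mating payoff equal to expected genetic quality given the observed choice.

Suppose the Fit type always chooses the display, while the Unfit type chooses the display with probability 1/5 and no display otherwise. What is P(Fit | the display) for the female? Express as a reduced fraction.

P(the display) = (3/5)·1 + (2/5)·(1/5) = 17/25.
By Bayes' rule, P(Fit | the display) = (3/5) / (17/25) = 15/17.

15/17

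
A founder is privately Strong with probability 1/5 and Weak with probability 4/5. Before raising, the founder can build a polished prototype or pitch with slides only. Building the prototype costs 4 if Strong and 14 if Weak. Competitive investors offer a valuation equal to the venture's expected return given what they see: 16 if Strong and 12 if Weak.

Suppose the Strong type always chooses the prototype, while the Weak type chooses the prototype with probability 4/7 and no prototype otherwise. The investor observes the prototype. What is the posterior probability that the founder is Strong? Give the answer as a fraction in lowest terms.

P(the prototype) = (1/5)·1 + (4/5)·(4/7) = 23/35.
By Bayes' rule, P(Strong | the prototype) = (1/5) / (23/35) = 7/23.

7/23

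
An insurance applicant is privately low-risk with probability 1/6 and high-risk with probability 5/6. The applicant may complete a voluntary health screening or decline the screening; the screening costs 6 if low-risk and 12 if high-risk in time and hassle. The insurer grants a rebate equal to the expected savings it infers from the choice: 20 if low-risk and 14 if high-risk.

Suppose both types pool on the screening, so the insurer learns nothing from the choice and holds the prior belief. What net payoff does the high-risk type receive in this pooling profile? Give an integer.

Pooled rebate = 1/6·20 + 5/6·14 = 15.
high-risk pays cost 12 for the screening, so net payoff = 15 − 12 = 3.

3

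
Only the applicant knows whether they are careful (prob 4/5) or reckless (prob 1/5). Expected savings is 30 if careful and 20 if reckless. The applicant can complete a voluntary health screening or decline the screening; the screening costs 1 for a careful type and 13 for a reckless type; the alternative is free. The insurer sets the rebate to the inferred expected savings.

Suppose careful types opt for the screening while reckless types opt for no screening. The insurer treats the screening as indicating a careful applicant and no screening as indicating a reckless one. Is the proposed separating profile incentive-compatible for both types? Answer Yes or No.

Under these beliefs, the screening earns rebate 30 and no screening earns rebate 20.
careful: the screening nets 30 − 1 = 29; no screening nets 20. careful prefers the screening.
reckless: the screening nets 30 − 13 = 17; no screening nets 20. reckless prefers no screening.
Neither type deviates, so the separating profile is an equilibrium.

Yes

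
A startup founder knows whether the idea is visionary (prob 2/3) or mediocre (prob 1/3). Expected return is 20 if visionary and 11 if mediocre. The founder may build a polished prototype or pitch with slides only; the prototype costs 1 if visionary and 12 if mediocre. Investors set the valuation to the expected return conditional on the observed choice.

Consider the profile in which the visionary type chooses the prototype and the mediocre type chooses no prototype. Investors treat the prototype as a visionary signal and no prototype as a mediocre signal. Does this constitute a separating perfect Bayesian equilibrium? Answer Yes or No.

Under these beliefs, the prototype earns valuation 20 and no prototype earns valuation 11.
visionary: the prototype nets 20 − 1 = 19; no prototype nets 11. visionary prefers the prototype.
mediocre: the prototype nets 20 − 12 = 8; no prototype nets 11. mediocre prefers no prototype.
Neither type deviates, so the separating profile is an equilibrium.

Yes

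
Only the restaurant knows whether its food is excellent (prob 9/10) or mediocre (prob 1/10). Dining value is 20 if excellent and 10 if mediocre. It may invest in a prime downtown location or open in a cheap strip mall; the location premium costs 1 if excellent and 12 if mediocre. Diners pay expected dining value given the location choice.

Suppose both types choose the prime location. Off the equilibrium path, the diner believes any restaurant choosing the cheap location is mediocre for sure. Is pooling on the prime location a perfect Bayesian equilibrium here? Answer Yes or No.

On path, the diner holds the prior and pays 9/10·20 + 1/10·10 = 19. Off path (the cheap location), believing mediocre, it pays 10.
excellent: the prime location nets 19 − 1 = 18; the cheap location nets 10. excellent stays.
mediocre: the prime location nets 19 − 12 = 7; the cheap location nets 10. mediocre would deviate.
A type deviates, so pooling fails.

No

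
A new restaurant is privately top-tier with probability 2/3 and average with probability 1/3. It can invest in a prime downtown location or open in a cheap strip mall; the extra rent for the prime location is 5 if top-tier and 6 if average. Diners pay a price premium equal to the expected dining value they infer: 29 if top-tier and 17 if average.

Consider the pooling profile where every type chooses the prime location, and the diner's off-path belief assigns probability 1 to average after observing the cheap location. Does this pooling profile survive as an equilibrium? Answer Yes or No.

Yes

On path, the diner holds the prior and pays 2/3·29 + 1/3·17 = 25. Off path (the cheap location), believing average, it pays 17.
top-tier: the prime location nets 25 − 5 = 20; the cheap location nets 17. top-tier stays.
average: the prime location nets 25 − 6 = 19; the cheap location nets 17. average stays.
No type deviates, so pooling is sustained.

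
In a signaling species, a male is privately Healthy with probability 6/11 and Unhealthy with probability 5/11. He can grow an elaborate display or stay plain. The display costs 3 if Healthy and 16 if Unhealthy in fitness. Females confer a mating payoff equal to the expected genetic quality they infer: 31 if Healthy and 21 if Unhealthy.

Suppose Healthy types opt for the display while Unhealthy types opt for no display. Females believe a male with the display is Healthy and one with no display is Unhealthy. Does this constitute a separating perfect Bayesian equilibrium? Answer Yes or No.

Yes

Under these beliefs, the display earns mating payoff 31 and no display earns mating payoff 21.
Healthy: the display nets 31 − 3 = 28; no display nets 21. Healthy prefers the display.
Unhealthy: the display nets 31 − 16 = 15; no display nets 21. Unhealthy prefers no display.
Neither type deviates, so the separating profile is an equilibrium.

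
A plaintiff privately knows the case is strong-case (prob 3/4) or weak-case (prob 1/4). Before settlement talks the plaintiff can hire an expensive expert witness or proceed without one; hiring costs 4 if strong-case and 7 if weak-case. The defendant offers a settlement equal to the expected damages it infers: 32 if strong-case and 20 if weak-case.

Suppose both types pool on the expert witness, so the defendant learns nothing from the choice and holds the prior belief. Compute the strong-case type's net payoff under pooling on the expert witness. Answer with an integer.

Pooled settlement = 3/4·32 + 1/4·20 = 29.
strong-case pays cost 4 for the expert witness, so net payoff = 29 − 4 = 25.

25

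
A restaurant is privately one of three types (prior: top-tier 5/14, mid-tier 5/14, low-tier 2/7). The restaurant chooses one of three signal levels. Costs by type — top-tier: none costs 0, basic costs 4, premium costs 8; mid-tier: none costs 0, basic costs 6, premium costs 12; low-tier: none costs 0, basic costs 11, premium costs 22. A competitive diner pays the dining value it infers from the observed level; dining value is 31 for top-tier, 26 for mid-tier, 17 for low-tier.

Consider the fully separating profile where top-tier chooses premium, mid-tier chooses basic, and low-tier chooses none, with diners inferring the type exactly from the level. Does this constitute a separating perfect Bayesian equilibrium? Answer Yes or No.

Separating price premiums: premium → 31, basic → 26, none → 17.
top-tier (assigned premium): none: 17 − 0 = 17; basic: 26 − 4 = 22; premium: 31 − 8 = 23. top-tier stays.
mid-tier (assigned basic): none: 17 − 0 = 17; basic: 26 − 6 = 20; premium: 31 − 12 = 19. mid-tier stays.
low-tier (assigned none): none: 17 − 0 = 17; basic: 26 − 11 = 15; premium: 31 − 22 = 9. low-tier stays.
Every type prefers its assigned level; separation holds.

Yes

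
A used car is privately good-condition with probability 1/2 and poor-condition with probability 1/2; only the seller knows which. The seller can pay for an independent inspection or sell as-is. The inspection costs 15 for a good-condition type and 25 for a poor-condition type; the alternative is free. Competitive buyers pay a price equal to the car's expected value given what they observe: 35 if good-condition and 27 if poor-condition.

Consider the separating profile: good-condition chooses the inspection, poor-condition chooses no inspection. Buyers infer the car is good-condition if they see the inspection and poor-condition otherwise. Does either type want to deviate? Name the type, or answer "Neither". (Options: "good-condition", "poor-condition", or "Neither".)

The inspection pays 35; no inspection pays 27.
good-condition: assigned the inspection, nets 35 − 15 = 20; deviating to no inspection nets 27.
poor-condition: assigned no inspection, nets 27; deviating to the inspection nets 35 − 25 = 10.
The good-condition type gains 7 by deviating.

good-condition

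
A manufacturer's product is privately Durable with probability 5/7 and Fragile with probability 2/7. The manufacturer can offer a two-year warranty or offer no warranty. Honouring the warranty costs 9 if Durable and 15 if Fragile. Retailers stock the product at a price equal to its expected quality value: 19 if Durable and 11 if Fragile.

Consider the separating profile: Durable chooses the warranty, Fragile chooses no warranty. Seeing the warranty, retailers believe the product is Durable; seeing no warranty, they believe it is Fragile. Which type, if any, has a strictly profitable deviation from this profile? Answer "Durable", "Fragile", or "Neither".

Durable

The warranty pays 19; no warranty pays 11.
Durable: assigned the warranty, nets 19 − 9 = 10; deviating to no warranty nets 11.
Fragile: assigned no warranty, nets 11; deviating to the warranty nets 19 − 15 = 4.
The Durable type gains 1 by deviating.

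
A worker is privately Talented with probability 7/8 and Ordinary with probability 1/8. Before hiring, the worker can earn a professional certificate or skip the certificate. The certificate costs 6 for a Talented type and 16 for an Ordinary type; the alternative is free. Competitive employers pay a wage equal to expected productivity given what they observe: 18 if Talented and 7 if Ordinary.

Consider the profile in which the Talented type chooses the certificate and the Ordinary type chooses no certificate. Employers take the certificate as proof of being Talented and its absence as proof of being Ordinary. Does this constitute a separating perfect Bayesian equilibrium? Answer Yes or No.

Yes

Under these beliefs, the certificate earns wage 18 and no certificate earns wage 7.
Talented: the certificate nets 18 − 6 = 12; no certificate nets 7. Talented prefers the certificate.
Ordinary: the certificate nets 18 − 16 = 2; no certificate nets 7. Ordinary prefers no certificate.
Neither type deviates, so the separating profile is an equilibrium.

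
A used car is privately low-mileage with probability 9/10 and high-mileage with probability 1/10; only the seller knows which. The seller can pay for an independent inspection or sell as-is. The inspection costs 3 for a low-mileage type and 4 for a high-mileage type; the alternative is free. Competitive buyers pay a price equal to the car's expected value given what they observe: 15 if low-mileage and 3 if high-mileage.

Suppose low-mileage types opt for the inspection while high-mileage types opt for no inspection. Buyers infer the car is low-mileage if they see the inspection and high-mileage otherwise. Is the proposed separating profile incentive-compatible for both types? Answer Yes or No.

Under these beliefs, the inspection earns price 15 and no inspection earns price 3.
low-mileage: the inspection nets 15 − 3 = 12; no inspection nets 3. low-mileage prefers the inspection.
high-mileage: the inspection nets 15 − 4 = 11; no inspection nets 3. high-mileage would deviate to the inspection.
high-mileage has a profitable deviation, so the profile is not an equilibrium.

No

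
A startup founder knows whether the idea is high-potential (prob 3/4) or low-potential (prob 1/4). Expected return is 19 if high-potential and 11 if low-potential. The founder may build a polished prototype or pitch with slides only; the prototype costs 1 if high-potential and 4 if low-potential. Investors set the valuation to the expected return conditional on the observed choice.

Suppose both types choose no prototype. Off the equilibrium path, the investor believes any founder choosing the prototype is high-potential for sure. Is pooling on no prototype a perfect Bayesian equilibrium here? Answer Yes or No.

No

On path, the investor holds the prior and pays 3/4·19 + 1/4·11 = 17. Off path (the prototype), believing high-potential, it pays 19.
high-potential: no prototype nets 17; the prototype nets 19 − 1 = 18. high-potential would deviate.
low-potential: no prototype nets 17; the prototype nets 19 − 4 = 15. low-potential stays.
A type deviates, so pooling fails.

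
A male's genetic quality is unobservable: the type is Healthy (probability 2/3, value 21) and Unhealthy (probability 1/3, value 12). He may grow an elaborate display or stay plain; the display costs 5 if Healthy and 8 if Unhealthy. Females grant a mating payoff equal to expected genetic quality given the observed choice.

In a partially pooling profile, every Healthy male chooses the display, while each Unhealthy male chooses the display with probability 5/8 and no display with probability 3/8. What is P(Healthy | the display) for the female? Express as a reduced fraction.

P(the display) = (2/3)·1 + (1/3)·(5/8) = 7/8.
By Bayes' rule, P(Healthy | the display) = (2/3) / (7/8) = 16/21.

16/21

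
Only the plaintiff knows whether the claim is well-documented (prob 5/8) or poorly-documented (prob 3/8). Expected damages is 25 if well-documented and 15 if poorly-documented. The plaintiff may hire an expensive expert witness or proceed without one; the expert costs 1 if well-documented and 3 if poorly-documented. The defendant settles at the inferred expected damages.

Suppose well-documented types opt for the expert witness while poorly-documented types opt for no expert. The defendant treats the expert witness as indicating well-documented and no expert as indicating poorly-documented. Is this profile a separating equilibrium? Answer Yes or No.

No

Under these beliefs, the expert witness earns settlement 25 and no expert earns settlement 15.
well-documented: the expert witness nets 25 − 1 = 24; no expert nets 15. well-documented prefers the expert witness.
poorly-documented: the expert witness nets 25 − 3 = 22; no expert nets 15. poorly-documented would deviate to the expert witness.
poorly-documented has a profitable deviation, so the profile is not an equilibrium.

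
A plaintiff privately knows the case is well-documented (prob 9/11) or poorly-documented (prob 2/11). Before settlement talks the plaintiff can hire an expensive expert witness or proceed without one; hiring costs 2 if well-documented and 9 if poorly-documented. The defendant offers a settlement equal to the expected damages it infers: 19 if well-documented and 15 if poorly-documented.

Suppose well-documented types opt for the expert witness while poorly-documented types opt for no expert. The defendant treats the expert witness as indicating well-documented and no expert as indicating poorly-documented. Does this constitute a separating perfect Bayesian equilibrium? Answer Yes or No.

Yes

Under these beliefs, the expert witness earns settlement 19 and no expert earns settlement 15.
well-documented: the expert witness nets 19 − 2 = 17; no expert nets 15. well-documented prefers the expert witness.
poorly-documented: the expert witness nets 19 − 9 = 10; no expert nets 15. poorly-documented prefers no expert.
Neither type deviates, so the separating profile is an equilibrium.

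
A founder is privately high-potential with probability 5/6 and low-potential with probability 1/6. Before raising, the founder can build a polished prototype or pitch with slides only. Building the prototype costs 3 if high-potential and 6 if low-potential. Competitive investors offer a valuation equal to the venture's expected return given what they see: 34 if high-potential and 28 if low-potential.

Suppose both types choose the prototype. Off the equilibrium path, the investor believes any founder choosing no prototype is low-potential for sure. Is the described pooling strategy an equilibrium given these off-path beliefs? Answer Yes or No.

On path, the investor holds the prior and pays 5/6·34 + 1/6·28 = 33. Off path (no prototype), believing low-potential, it pays 28.
high-potential: the prototype nets 33 − 3 = 30; no prototype nets 28. high-potential stays.
low-potential: the prototype nets 33 − 6 = 27; no prototype nets 28. low-potential would deviate.
A type deviates, so pooling fails.

No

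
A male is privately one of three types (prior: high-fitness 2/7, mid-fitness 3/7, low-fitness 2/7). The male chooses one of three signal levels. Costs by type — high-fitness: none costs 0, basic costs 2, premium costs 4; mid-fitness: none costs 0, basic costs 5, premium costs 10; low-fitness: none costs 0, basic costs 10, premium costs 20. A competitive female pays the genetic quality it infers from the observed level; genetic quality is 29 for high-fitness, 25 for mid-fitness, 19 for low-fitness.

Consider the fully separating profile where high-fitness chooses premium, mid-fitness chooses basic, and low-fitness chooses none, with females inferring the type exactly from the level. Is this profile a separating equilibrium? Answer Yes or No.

Separating mating payoffs: premium → 29, basic → 25, none → 19.
high-fitness (assigned premium): none: 19 − 0 = 19; basic: 25 − 2 = 23; premium: 29 − 4 = 25. high-fitness stays.
mid-fitness (assigned basic): none: 19 − 0 = 19; basic: 25 − 5 = 20; premium: 29 − 10 = 19. mid-fitness stays.
low-fitness (assigned none): none: 19 − 0 = 19; basic: 25 − 10 = 15; premium: 29 − 20 = 9. low-fitness stays.
Every type prefers its assigned level; separation holds.

Yes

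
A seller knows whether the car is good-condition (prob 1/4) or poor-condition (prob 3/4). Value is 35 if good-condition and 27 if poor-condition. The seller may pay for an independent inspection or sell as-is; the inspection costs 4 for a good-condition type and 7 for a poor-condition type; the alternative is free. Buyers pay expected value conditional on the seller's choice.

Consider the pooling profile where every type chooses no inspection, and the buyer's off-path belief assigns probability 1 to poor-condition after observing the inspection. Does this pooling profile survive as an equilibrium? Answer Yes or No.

On path, the buyer holds the prior and pays 1/4·35 + 3/4·27 = 29. Off path (the inspection), believing poor-condition, it pays 27.
good-condition: no inspection nets 29; the inspection nets 27 − 4 = 23. good-condition stays.
poor-condition: no inspection nets 29; the inspection nets 27 − 7 = 20. poor-condition stays.
No type deviates, so pooling is sustained.

Yes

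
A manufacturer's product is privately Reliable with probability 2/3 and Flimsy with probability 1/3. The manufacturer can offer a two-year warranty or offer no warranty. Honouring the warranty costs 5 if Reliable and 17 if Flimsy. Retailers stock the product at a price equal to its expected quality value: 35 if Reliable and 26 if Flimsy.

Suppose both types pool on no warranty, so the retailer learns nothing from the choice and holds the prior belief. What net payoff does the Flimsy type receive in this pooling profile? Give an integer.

Pooled price = 2/3·35 + 1/3·26 = 32.
Flimsy pays no cost for no warranty, so net payoff = 32.

32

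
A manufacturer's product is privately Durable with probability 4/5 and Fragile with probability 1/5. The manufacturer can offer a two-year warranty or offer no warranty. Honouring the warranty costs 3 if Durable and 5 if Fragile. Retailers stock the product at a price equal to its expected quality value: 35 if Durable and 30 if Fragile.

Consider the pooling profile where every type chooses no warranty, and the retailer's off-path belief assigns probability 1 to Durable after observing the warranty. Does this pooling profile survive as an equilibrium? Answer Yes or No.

On path, the retailer holds the prior and pays 4/5·35 + 1/5·30 = 34. Off path (the warranty), believing Durable, it pays 35.
Durable: no warranty nets 34; the warranty nets 35 − 3 = 32. Durable stays.
Fragile: no warranty nets 34; the warranty nets 35 − 5 = 30. Fragile stays.
No type deviates, so pooling is sustained.

Yes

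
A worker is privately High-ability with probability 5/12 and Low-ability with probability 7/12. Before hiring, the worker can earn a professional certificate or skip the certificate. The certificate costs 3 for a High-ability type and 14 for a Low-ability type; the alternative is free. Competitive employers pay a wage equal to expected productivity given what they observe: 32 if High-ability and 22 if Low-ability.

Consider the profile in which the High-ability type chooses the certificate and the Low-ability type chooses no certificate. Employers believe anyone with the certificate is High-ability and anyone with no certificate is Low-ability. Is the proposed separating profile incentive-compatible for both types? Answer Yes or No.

Under these beliefs, the certificate earns wage 32 and no certificate earns wage 22.
High-ability: the certificate nets 32 − 3 = 29; no certificate nets 22. High-ability prefers the certificate.
Low-ability: the certificate nets 32 − 14 = 18; no certificate nets 22. Low-ability prefers no certificate.
Neither type deviates, so the separating profile is an equilibrium.

Yes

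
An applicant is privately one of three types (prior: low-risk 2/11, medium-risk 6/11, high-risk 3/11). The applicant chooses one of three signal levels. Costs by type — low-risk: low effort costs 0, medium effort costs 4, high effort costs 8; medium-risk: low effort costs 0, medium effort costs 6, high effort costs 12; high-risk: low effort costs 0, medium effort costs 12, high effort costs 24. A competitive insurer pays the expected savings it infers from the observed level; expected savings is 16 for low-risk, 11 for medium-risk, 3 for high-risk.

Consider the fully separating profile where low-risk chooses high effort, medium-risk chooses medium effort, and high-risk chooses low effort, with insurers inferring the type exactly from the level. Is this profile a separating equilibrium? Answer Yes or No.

Yes

Separating rebates: high effort → 16, medium effort → 11, low effort → 3.
low-risk (assigned high effort): low effort: 3 − 0 = 3; medium effort: 11 − 4 = 7; high effort: 16 − 8 = 8. low-risk stays.
medium-risk (assigned medium effort): low effort: 3 − 0 = 3; medium effort: 11 − 6 = 5; high effort: 16 − 12 = 4. medium-risk stays.
high-risk (assigned low effort): low effort: 3 − 0 = 3; medium effort: 11 − 12 = -1; high effort: 16 − 24 = -8. high-risk stays.
Every type prefers its assigned level; separation holds.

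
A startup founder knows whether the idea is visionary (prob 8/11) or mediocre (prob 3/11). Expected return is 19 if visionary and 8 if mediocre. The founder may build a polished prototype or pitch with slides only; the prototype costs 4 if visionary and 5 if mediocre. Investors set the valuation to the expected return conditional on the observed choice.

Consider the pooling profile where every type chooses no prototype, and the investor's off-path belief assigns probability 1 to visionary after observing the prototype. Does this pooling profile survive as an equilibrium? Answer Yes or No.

Yes

On path, the investor holds the prior and pays 8/11·19 + 3/11·8 = 16. Off path (the prototype), believing visionary, it pays 19.
visionary: no prototype nets 16; the prototype nets 19 − 4 = 15. visionary stays.
mediocre: no prototype nets 16; the prototype nets 19 − 5 = 14. mediocre stays.
No type deviates, so pooling is sustained.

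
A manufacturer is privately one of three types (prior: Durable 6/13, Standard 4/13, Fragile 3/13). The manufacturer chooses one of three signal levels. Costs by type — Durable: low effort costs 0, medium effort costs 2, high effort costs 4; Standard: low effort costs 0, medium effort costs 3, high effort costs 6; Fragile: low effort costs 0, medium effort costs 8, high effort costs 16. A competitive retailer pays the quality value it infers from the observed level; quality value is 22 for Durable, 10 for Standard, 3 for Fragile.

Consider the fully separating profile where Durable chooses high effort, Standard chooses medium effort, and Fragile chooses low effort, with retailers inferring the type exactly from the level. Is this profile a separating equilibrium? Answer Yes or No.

Separating prices: high effort → 22, medium effort → 10, low effort → 3.
Durable (assigned high effort): low effort: 3 − 0 = 3; medium effort: 10 − 2 = 8; high effort: 22 − 4 = 18. Durable stays.
Standard (assigned medium effort): low effort: 3 − 0 = 3; medium effort: 10 − 3 = 7; high effort: 22 − 6 = 16. Standard prefers high effort.
Fragile (assigned low effort): low effort: 3 − 0 = 3; medium effort: 10 − 8 = 2; high effort: 22 − 16 = 6. Fragile prefers high effort.
At least one type deviates; the separating profile fails.

No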